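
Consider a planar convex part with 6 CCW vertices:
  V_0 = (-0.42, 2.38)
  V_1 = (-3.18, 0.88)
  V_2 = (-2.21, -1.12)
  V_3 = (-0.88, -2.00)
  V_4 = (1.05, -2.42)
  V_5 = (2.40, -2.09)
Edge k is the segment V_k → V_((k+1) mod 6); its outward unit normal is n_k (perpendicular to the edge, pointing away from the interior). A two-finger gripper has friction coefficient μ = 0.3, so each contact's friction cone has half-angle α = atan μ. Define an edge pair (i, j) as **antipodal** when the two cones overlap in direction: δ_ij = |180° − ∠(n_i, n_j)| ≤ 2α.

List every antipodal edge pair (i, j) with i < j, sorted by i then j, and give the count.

α = atan 0.3 = 16.70°;  2α = 33.40°
n_0 = (-0.4775, +0.8786)
n_1 = (-0.8998, -0.4364)
n_2 = (-0.5518, -0.8340)
n_3 = (-0.2126, -0.9771)
n_4 = (+0.2375, -0.9714)
n_5 = (+0.8458, +0.5336)
  (0,1): δ = 92.65°  ·
  (0,2): δ = 62.01°  ·
  (0,3): δ = 40.80°  ·
  (0,4): δ = 14.79°  ✓
  (0,5): δ = 93.72°  ·
  (1,2): δ = 149.36°  ·
  (1,3): δ = 128.15°  ·
  (1,4): δ = 102.14°  ·
  (1,5): δ = 6.37°  ✓
  (2,3): δ = 158.79°  ·
  (2,4): δ = 132.77°  ·
  (2,5): δ = 24.26°  ✓
  (3,4): δ = 153.99°  ·
  (3,5): δ = 45.48°  ·
  (4,5): δ = 71.49°  ·
antipodal pairs: 3

count = 3; pairs: (0,4), (1,5), (2,5)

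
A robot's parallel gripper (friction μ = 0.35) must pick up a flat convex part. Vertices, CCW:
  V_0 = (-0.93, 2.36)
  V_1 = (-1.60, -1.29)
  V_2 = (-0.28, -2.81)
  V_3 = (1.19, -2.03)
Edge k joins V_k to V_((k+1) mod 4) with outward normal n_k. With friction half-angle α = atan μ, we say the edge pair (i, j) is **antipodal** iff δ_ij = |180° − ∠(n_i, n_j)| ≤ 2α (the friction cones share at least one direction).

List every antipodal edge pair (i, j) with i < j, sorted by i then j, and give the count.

α = atan 0.35 = 19.29°;  2α = 38.58°
n_0 = (-0.9836, +0.1805)
n_1 = (-0.7550, -0.6557)
n_2 = (+0.4687, -0.8833)
n_3 = (+0.9005, +0.4349)
  (0,1): δ = 128.63°  ·
  (0,2): δ = 51.65°  ·
  (0,3): δ = 36.18°  ✓
  (1,2): δ = 103.02°  ·
  (1,3): δ = 15.20°  ✓
  (2,3): δ = 92.17°  ·
antipodal pairs: 2

count = 2; pairs: (0,3), (1,3)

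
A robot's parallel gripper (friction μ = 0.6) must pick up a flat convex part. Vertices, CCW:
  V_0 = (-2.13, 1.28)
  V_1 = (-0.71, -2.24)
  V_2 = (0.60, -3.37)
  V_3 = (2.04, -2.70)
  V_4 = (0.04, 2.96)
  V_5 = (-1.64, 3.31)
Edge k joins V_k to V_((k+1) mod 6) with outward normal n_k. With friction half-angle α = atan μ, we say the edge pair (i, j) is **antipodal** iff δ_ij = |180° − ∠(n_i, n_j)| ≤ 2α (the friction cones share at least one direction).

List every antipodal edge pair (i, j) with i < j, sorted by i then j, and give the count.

count = 7; pairs: (0,3), (0,4), (1,3), (1,4), (2,4), (2,5), (3,5)

α = atan 0.6 = 30.96°;  2α = 61.93°
n_0 = (-0.9274, -0.3741)
n_1 = (-0.6532, -0.7572)
n_2 = (+0.4219, -0.9067)
n_3 = (+0.9429, +0.3332)
n_4 = (+0.2040, +0.9790)
n_5 = (-0.9721, +0.2346)
  (0,1): δ = 152.75°  ·
  (0,2): δ = 87.02°  ·
  (0,3): δ = 2.51°  ✓
  (0,4): δ = 56.26°  ✓
  (0,5): δ = 144.46°  ·
  (1,2): δ = 114.27°  ·
  (1,3): δ = 29.76°  ✓
  (1,4): δ = 29.01°  ✓
  (1,5): δ = 117.21°  ·
  (2,3): δ = 95.49°  ·
  (2,4): δ = 36.72°  ✓
  (2,5): δ = 51.48°  ✓
  (3,4): δ = 121.23°  ·
  (3,5): δ = 33.03°  ✓
  (4,5): δ = 91.80°  ·
antipodal pairs: 7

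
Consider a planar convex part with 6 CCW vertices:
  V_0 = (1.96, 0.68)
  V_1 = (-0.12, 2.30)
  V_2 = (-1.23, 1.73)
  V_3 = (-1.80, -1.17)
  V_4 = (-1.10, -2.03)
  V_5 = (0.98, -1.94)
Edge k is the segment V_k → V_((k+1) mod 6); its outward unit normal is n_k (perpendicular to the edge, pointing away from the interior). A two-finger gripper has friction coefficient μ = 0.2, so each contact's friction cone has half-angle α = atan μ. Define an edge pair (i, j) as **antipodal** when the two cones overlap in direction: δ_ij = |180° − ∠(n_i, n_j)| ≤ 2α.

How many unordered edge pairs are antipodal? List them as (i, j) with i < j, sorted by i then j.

count = 2; pairs: (0,3), (2,5)

α = atan 0.2 = 11.31°;  2α = 22.62°
n_0 = (+0.6145, +0.7889)
n_1 = (-0.4568, +0.8896)
n_2 = (-0.9812, +0.1929)
n_3 = (-0.7756, -0.6313)
n_4 = (+0.0432, -0.9991)
n_5 = (+0.9366, -0.3503)
  (0,1): δ = 114.91°  ·
  (0,2): δ = 63.21°  ·
  (0,3): δ = 12.94°  ✓
  (0,4): δ = 40.39°  ·
  (0,5): δ = 107.41°  ·
  (1,2): δ = 128.30°  ·
  (1,3): δ = 78.04°  ·
  (1,4): δ = 24.70°  ·
  (1,5): δ = 42.31°  ·
  (2,3): δ = 129.74°  ·
  (2,4): δ = 76.40°  ·
  (2,5): δ = 9.39°  ✓
  (3,4): δ = 126.67°  ·
  (3,5): δ = 59.65°  ·
  (4,5): δ = 112.99°  ·
antipodal pairs: 2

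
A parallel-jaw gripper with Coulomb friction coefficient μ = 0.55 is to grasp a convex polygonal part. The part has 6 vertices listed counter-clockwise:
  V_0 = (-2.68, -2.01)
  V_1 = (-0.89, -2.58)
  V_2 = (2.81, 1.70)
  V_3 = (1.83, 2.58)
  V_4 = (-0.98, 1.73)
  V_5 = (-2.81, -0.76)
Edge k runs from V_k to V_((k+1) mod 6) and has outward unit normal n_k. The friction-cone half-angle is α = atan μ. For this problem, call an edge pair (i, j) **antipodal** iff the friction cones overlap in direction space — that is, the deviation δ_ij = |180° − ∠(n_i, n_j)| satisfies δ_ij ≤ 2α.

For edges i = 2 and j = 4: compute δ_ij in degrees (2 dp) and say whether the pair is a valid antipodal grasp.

δ = 84.39°, invalid

α = atan 0.55 = 28.81°;  2α = 57.62°
edge 2: e_2 = (-0.98, +0.88);  n_2 = (+0.6681, +0.7440)
edge 4: e_4 = (-1.83, -2.49);  n_4 = (-0.8058, +0.5922)
∠(n_2, n_4) = 95.61°
δ = |180° − 95.61°| = 84.39°
84.39° > 2α = 57.62°  →  invalid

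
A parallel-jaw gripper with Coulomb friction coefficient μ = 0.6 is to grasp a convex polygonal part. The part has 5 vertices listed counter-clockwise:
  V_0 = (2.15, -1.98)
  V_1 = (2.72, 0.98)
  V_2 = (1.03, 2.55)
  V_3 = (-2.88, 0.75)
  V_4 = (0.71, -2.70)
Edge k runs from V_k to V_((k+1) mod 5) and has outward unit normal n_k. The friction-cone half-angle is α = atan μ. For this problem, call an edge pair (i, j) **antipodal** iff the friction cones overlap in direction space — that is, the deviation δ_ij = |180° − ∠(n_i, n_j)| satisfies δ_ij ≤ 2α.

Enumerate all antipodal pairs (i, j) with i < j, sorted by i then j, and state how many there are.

count = 4; pairs: (0,2), (0,3), (1,3), (2,4)

α = atan 0.6 = 30.96°;  2α = 61.93°
n_0 = (+0.9820, -0.1891)
n_1 = (+0.6806, +0.7326)
n_2 = (-0.4182, +0.9084)
n_3 = (-0.6929, -0.7210)
n_4 = (+0.4472, -0.8944)
  (0,1): δ = 121.99°  ·
  (0,2): δ = 54.38°  ✓
  (0,3): δ = 57.04°  ✓
  (0,4): δ = 127.46°  ·
  (1,2): δ = 112.39°  ·
  (1,3): δ = 0.97°  ✓
  (1,4): δ = 69.46°  ·
  (2,3): δ = 68.58°  ·
  (2,4): δ = 1.85°  ✓
  (3,4): δ = 109.57°  ·
antipodal pairs: 4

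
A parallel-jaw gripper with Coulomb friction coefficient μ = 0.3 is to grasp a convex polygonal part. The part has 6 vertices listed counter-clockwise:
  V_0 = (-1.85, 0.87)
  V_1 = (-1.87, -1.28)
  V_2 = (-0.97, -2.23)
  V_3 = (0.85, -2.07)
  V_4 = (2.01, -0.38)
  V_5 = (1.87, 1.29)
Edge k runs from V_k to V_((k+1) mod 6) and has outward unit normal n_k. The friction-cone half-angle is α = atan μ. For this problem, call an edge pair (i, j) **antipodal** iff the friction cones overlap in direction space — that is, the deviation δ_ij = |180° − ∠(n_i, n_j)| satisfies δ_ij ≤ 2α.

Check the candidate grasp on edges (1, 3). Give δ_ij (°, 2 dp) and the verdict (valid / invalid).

α = atan 0.3 = 16.70°;  2α = 33.40°
edge 1: e_1 = (+0.90, -0.95);  n_1 = (-0.7260, -0.6877)
edge 3: e_3 = (+1.16, +1.69);  n_3 = (+0.8245, -0.5659)
∠(n_1, n_3) = 102.08°
δ = |180° − 102.08°| = 77.92°
77.92° > 2α = 33.40°  →  invalid

δ = 77.92°, invalid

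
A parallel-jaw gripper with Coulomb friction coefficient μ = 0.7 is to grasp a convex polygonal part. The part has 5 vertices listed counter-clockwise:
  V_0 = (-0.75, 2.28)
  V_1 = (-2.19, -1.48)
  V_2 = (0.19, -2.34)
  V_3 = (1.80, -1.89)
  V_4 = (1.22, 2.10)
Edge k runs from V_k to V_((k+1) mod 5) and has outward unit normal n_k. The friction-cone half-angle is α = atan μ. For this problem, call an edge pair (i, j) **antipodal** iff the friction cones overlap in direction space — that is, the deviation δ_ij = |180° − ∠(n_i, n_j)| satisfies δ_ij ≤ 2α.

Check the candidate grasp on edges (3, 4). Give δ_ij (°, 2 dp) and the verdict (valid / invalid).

α = atan 0.7 = 34.99°;  2α = 69.98°
edge 3: e_3 = (-0.58, +3.99);  n_3 = (+0.9896, +0.1439)
edge 4: e_4 = (-1.97, +0.18);  n_4 = (+0.0910, +0.9959)
∠(n_3, n_4) = 76.51°
δ = |180° − 76.51°| = 103.49°
103.49° > 2α = 69.98°  →  invalid

δ = 103.49°, invalid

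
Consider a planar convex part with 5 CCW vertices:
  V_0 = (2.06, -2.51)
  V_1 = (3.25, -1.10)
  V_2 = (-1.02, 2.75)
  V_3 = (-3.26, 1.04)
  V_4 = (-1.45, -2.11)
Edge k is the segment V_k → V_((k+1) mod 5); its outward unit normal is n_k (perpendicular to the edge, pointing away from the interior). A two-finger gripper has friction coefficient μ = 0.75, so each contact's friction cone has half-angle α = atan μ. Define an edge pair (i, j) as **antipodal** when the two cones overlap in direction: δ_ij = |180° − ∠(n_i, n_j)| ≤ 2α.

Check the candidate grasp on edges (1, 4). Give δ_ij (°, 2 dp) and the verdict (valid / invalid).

δ = 35.54°, valid

α = atan 0.75 = 36.87°;  2α = 73.74°
edge 1: e_1 = (-4.27, +3.85);  n_1 = (+0.6696, +0.7427)
edge 4: e_4 = (+3.51, -0.40);  n_4 = (-0.1132, -0.9936)
∠(n_1, n_4) = 144.46°
δ = |180° − 144.46°| = 35.54°
35.54° ≤ 2α = 73.74°  →  valid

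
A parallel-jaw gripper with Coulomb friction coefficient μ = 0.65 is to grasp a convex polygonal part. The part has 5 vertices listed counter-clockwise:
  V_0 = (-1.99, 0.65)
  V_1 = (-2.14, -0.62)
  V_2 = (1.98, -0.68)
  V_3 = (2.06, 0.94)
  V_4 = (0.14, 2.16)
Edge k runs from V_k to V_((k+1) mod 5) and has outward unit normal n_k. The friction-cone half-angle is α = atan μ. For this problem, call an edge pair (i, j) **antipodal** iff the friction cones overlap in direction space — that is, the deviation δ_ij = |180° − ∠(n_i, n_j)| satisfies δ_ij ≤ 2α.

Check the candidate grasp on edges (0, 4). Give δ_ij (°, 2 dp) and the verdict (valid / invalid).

δ = 132.07°, invalid

α = atan 0.65 = 33.02°;  2α = 66.05°
edge 0: e_0 = (-0.15, -1.27);  n_0 = (-0.9931, +0.1173)
edge 4: e_4 = (-2.13, -1.51);  n_4 = (-0.5783, +0.8158)
∠(n_0, n_4) = 47.93°
δ = |180° − 47.93°| = 132.07°
132.07° > 2α = 66.05°  →  invalid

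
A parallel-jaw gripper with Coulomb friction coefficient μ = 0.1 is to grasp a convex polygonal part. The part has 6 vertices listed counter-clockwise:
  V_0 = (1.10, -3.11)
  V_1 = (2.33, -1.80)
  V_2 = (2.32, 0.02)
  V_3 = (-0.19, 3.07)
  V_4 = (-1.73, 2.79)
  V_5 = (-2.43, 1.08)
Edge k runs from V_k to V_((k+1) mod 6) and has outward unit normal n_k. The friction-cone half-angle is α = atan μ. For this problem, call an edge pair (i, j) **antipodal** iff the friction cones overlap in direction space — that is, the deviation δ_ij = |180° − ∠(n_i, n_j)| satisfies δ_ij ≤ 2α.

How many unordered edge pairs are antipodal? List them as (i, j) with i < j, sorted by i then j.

α = atan 0.1 = 5.71°;  2α = 11.42°
n_0 = (+0.7290, -0.6845)
n_1 = (+1.0000, +0.0055)
n_2 = (+0.7721, +0.6354)
n_3 = (-0.1789, +0.9839)
n_4 = (-0.9255, +0.3788)
n_5 = (-0.7648, -0.6443)
  (0,1): δ = 136.49°  ·
  (0,2): δ = 97.35°  ·
  (0,3): δ = 36.50°  ·
  (0,4): δ = 20.93°  ·
  (0,5): δ = 83.31°  ·
  (1,2): δ = 140.86°  ·
  (1,3): δ = 80.01°  ·
  (1,4): δ = 22.58°  ·
  (1,5): δ = 39.80°  ·
  (2,3): δ = 119.15°  ·
  (2,4): δ = 61.71°  ·
  (2,5): δ = 0.66°  ✓
  (3,4): δ = 122.57°  ·
  (3,5): δ = 60.19°  ·
  (4,5): δ = 117.62°  ·
antipodal pairs: 1

count = 1; pairs: (2,5)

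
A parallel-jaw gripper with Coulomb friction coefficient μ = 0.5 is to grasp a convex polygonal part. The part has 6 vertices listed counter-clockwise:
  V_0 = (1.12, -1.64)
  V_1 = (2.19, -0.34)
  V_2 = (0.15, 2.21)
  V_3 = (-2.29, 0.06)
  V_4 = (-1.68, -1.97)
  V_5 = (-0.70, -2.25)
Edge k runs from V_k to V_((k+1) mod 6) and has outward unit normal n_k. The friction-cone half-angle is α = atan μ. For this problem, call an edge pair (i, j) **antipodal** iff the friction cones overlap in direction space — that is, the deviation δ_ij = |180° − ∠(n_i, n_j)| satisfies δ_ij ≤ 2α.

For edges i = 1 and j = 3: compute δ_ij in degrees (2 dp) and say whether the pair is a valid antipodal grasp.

δ = 21.93°, valid

α = atan 0.5 = 26.57°;  2α = 53.13°
edge 1: e_1 = (-2.04, +2.55);  n_1 = (+0.7809, +0.6247)
edge 3: e_3 = (+0.61, -2.03);  n_3 = (-0.9577, -0.2878)
∠(n_1, n_3) = 158.07°
δ = |180° − 158.07°| = 21.93°
21.93° ≤ 2α = 53.13°  →  valid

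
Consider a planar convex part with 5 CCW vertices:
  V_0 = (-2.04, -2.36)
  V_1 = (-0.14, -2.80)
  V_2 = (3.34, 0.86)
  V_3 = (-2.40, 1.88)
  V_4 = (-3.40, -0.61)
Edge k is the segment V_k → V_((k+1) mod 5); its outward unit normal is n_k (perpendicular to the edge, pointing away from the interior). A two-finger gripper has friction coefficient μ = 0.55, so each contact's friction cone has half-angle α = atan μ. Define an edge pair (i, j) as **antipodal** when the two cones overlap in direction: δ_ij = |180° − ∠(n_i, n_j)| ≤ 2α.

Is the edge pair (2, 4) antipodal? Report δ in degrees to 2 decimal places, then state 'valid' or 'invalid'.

α = atan 0.55 = 28.81°;  2α = 57.62°
edge 2: e_2 = (-5.74, +1.02);  n_2 = (+0.1750, +0.9846)
edge 4: e_4 = (+1.36, -1.75);  n_4 = (-0.7896, -0.6136)
∠(n_2, n_4) = 137.93°
δ = |180° − 137.93°| = 42.07°
42.07° ≤ 2α = 57.62°  →  valid

δ = 42.07°, valid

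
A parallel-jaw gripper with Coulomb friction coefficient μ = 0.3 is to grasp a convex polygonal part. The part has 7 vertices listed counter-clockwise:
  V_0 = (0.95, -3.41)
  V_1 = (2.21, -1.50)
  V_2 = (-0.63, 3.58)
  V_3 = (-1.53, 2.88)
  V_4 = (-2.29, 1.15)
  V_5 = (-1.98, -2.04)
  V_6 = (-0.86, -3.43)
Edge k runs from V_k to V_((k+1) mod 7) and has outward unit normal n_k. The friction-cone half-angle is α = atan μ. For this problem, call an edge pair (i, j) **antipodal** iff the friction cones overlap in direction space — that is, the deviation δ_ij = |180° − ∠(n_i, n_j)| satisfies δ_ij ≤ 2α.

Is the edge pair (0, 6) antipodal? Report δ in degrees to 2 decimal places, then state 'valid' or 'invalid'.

δ = 124.05°, invalid

α = atan 0.3 = 16.70°;  2α = 33.40°
edge 0: e_0 = (+1.26, +1.91);  n_0 = (+0.8347, -0.5507)
edge 6: e_6 = (+1.81, +0.02);  n_6 = (+0.0110, -0.9999)
∠(n_0, n_6) = 55.95°
δ = |180° − 55.95°| = 124.05°
124.05° > 2α = 33.40°  →  invalid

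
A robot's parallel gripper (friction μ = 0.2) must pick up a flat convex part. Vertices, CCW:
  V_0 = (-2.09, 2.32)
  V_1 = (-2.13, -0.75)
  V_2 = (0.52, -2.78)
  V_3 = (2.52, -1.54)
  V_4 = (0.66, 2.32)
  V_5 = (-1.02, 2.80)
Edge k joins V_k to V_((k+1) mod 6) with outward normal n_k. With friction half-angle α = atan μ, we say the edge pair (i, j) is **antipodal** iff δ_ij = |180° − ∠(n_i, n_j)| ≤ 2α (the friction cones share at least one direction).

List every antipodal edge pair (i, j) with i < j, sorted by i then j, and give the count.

α = atan 0.2 = 11.31°;  2α = 22.62°
n_0 = (-0.9999, +0.0130)
n_1 = (-0.6081, -0.7938)
n_2 = (+0.5269, -0.8499)
n_3 = (+0.9009, +0.4341)
n_4 = (+0.2747, +0.9615)
n_5 = (-0.4093, +0.9124)
  (0,1): δ = 126.71°  ·
  (0,2): δ = 57.45°  ·
  (0,3): δ = 26.47°  ·
  (0,4): δ = 74.80°  ·
  (0,5): δ = 114.91°  ·
  (1,2): δ = 110.75°  ·
  (1,3): δ = 26.82°  ·
  (1,4): δ = 21.51°  ✓
  (1,5): δ = 61.61°  ·
  (2,3): δ = 96.07°  ·
  (2,4): δ = 47.74°  ·
  (2,5): δ = 7.64°  ✓
  (3,4): δ = 131.67°  ·
  (3,5): δ = 91.57°  ·
  (4,5): δ = 139.89°  ·
antipodal pairs: 2

count = 2; pairs: (1,4), (2,5)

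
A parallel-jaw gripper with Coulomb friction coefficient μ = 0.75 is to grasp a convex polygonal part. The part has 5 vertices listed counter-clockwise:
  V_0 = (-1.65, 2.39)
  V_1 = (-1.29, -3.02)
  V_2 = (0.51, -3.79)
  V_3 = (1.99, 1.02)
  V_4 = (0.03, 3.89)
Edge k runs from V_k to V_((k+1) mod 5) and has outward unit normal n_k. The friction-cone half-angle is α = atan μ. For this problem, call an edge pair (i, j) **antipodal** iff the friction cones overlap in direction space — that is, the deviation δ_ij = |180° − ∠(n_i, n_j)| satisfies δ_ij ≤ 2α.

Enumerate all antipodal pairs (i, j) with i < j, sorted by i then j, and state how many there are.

count = 5; pairs: (0,2), (0,3), (1,3), (1,4), (2,4)

α = atan 0.75 = 36.87°;  2α = 73.74°
n_0 = (-0.9978, -0.0664)
n_1 = (-0.3933, -0.9194)
n_2 = (+0.9558, -0.2941)
n_3 = (+0.8258, +0.5640)
n_4 = (-0.6660, +0.7459)
  (0,1): δ = 116.97°  ·
  (0,2): δ = 20.91°  ✓
  (0,3): δ = 30.52°  ✓
  (0,4): δ = 127.95°  ·
  (1,2): δ = 83.94°  ·
  (1,3): δ = 32.51°  ✓
  (1,4): δ = 64.92°  ✓
  (2,3): δ = 128.57°  ·
  (2,4): δ = 31.14°  ✓
  (3,4): δ = 82.57°  ·
antipodal pairs: 5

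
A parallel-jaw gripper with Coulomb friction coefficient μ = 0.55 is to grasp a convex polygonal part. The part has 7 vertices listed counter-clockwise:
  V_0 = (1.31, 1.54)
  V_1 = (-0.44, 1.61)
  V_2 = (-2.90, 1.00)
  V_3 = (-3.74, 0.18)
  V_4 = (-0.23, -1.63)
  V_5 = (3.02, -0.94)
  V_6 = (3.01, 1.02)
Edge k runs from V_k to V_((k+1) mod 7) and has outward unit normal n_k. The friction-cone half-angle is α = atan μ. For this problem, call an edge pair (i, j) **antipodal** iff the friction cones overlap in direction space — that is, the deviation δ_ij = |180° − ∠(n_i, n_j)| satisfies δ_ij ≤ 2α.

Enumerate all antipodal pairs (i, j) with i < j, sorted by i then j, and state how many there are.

count = 8; pairs: (0,3), (0,4), (1,3), (1,4), (2,4), (2,5), (3,6), (4,6)

α = atan 0.55 = 28.81°;  2α = 57.62°
n_0 = (+0.0400, +0.9992)
n_1 = (-0.2407, +0.9706)
n_2 = (-0.6985, +0.7156)
n_3 = (-0.4583, -0.8888)
n_4 = (+0.2077, -0.9782)
n_5 = (+1.0000, +0.0051)
n_6 = (+0.2925, +0.9563)
  (0,1): δ = 163.78°  ·
  (0,2): δ = 133.40°  ·
  (0,3): δ = 24.99°  ✓
  (0,4): δ = 14.28°  ✓
  (0,5): δ = 92.58°  ·
  (0,6): δ = 165.28°  ·
  (1,2): δ = 149.62°  ·
  (1,3): δ = 41.21°  ✓
  (1,4): δ = 1.94°  ✓
  (1,5): δ = 76.37°  ·
  (1,6): δ = 149.07°  ·
  (2,3): δ = 71.59°  ·
  (2,4): δ = 32.32°  ✓
  (2,5): δ = 45.98°  ✓
  (2,6): δ = 118.68°  ·
  (3,4): δ = 140.73°  ·
  (3,5): δ = 62.43°  ·
  (3,6): δ = 10.27°  ✓
  (4,5): δ = 101.69°  ·
  (4,6): δ = 28.99°  ✓
  (5,6): δ = 107.30°  ·
antipodal pairs: 8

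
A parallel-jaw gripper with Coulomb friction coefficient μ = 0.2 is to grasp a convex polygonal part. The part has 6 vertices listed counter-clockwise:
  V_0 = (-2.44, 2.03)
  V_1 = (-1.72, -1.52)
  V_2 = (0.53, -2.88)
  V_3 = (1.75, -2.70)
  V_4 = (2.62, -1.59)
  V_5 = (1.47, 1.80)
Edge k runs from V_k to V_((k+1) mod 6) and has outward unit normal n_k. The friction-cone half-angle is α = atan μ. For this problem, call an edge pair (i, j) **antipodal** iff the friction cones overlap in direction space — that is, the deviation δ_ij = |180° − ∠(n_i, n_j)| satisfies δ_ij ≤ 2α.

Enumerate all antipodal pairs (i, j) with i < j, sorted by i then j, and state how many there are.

α = atan 0.2 = 11.31°;  2α = 22.62°
n_0 = (-0.9800, -0.1988)
n_1 = (-0.5173, -0.8558)
n_2 = (+0.1460, -0.9893)
n_3 = (+0.7871, -0.6169)
n_4 = (+0.9470, +0.3213)
n_5 = (+0.0587, +0.9983)
  (0,1): δ = 132.62°  ·
  (0,2): δ = 93.07°  ·
  (0,3): δ = 49.55°  ·
  (0,4): δ = 7.27°  ✓
  (0,5): δ = 75.17°  ·
  (1,2): δ = 140.46°  ·
  (1,3): δ = 96.94°  ·
  (1,4): δ = 40.11°  ·
  (1,5): δ = 27.78°  ·
  (2,3): δ = 136.48°  ·
  (2,4): δ = 79.65°  ·
  (2,5): δ = 11.76°  ✓
  (3,4): δ = 123.17°  ·
  (3,5): δ = 55.28°  ·
  (4,5): δ = 112.11°  ·
antipodal pairs: 2

count = 2; pairs: (0,4), (2,5)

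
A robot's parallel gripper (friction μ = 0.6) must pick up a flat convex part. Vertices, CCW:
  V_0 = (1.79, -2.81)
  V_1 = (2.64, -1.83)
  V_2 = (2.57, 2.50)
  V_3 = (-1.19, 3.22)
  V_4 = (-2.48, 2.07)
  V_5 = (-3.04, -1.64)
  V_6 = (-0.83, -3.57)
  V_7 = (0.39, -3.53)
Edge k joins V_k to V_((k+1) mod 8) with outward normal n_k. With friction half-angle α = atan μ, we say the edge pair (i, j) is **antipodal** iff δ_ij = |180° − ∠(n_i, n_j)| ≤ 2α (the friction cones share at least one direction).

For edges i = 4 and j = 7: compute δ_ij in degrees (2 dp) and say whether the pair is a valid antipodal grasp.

δ = 54.20°, valid

α = atan 0.6 = 30.96°;  2α = 61.93°
edge 4: e_4 = (-0.56, -3.71);  n_4 = (-0.9888, +0.1493)
edge 7: e_7 = (+1.40, +0.72);  n_7 = (+0.4573, -0.8893)
∠(n_4, n_7) = 125.80°
δ = |180° − 125.80°| = 54.20°
54.20° ≤ 2α = 61.93°  →  valid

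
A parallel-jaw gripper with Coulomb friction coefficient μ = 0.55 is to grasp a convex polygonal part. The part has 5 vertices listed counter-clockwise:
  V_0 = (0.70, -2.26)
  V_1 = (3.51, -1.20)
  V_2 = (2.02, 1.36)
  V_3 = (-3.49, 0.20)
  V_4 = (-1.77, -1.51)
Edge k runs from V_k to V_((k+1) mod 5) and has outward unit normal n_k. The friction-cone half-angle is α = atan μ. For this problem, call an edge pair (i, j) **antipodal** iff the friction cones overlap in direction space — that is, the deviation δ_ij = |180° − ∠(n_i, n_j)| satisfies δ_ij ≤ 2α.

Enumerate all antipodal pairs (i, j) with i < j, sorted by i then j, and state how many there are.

α = atan 0.55 = 28.81°;  2α = 57.62°
n_0 = (+0.3529, -0.9356)
n_1 = (+0.8643, +0.5030)
n_2 = (-0.2060, +0.9785)
n_3 = (-0.7050, -0.7092)
n_4 = (-0.2905, -0.9569)
  (0,1): δ = 80.47°  ·
  (0,2): δ = 8.78°  ✓
  (0,3): δ = 114.50°  ·
  (0,4): δ = 142.44°  ·
  (1,2): δ = 108.31°  ·
  (1,3): δ = 14.97°  ✓
  (1,4): δ = 42.91°  ✓
  (2,3): δ = 56.72°  ✓
  (2,4): δ = 28.78°  ✓
  (3,4): δ = 152.06°  ·
antipodal pairs: 5

count = 5; pairs: (0,2), (1,3), (1,4), (2,3), (2,4)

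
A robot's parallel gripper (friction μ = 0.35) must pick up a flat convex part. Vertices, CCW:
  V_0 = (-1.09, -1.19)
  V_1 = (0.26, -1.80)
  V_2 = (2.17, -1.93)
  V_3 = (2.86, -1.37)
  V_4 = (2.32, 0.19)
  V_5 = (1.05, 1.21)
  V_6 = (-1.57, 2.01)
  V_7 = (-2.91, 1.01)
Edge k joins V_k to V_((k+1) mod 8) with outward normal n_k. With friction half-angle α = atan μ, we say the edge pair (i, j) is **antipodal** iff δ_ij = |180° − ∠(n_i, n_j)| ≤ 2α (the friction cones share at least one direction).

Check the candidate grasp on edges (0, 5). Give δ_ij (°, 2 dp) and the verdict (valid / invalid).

δ = 7.34°, valid

α = atan 0.35 = 19.29°;  2α = 38.58°
edge 0: e_0 = (+1.35, -0.61);  n_0 = (-0.4118, -0.9113)
edge 5: e_5 = (-2.62, +0.80);  n_5 = (+0.2920, +0.9564)
∠(n_0, n_5) = 172.66°
δ = |180° − 172.66°| = 7.34°
7.34° ≤ 2α = 38.58°  →  valid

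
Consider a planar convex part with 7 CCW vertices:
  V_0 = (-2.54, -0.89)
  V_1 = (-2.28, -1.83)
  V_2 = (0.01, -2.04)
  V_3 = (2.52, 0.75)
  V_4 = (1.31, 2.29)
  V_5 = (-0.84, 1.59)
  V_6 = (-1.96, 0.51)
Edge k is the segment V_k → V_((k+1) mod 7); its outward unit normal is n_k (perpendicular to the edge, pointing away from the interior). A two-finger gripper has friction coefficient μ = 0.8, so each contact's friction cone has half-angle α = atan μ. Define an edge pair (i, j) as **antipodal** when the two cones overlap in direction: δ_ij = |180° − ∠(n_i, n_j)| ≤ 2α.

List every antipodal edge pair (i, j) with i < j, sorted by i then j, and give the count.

α = atan 0.8 = 38.66°;  2α = 77.32°
n_0 = (-0.9638, -0.2666)
n_1 = (-0.0913, -0.9958)
n_2 = (+0.7434, -0.6688)
n_3 = (+0.7863, +0.6178)
n_4 = (-0.3096, +0.9509)
n_5 = (-0.6941, +0.7198)
n_6 = (-0.9239, +0.3827)
  (0,1): δ = 110.70°  ·
  (0,2): δ = 57.44°  ✓
  (0,3): δ = 22.70°  ✓
  (0,4): δ = 92.57°  ·
  (0,5): δ = 118.50°  ·
  (0,6): δ = 142.04°  ·
  (1,2): δ = 126.74°  ·
  (1,3): δ = 46.60°  ✓
  (1,4): δ = 23.27°  ✓
  (1,5): δ = 49.20°  ✓
  (1,6): δ = 72.74°  ✓
  (2,3): δ = 99.87°  ·
  (2,4): δ = 29.99°  ✓
  (2,5): δ = 4.07°  ✓
  (2,6): δ = 19.47°  ✓
  (3,4): δ = 110.12°  ·
  (3,5): δ = 84.20°  ·
  (3,6): δ = 60.66°  ✓
  (4,5): δ = 154.08°  ·
  (4,6): δ = 130.54°  ·
  (5,6): δ = 156.46°  ·
antipodal pairs: 10

count = 10; pairs: (0,2), (0,3), (1,3), (1,4), (1,5), (1,6), (2,4), (2,5), (2,6), (3,6)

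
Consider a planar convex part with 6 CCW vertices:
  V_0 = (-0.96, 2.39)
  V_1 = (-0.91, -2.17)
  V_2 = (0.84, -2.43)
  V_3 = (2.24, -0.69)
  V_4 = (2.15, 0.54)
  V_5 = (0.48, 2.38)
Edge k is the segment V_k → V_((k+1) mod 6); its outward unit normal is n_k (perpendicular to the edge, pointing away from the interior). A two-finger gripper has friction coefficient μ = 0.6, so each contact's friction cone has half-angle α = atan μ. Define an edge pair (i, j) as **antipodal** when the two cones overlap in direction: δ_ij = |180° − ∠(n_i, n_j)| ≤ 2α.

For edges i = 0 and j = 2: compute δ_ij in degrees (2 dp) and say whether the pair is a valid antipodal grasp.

α = atan 0.6 = 30.96°;  2α = 61.93°
edge 0: e_0 = (+0.05, -4.56);  n_0 = (-0.9999, -0.0110)
edge 2: e_2 = (+1.40, +1.74);  n_2 = (+0.7791, -0.6269)
∠(n_0, n_2) = 140.55°
δ = |180° − 140.55°| = 39.45°
39.45° ≤ 2α = 61.93°  →  valid

δ = 39.45°, valid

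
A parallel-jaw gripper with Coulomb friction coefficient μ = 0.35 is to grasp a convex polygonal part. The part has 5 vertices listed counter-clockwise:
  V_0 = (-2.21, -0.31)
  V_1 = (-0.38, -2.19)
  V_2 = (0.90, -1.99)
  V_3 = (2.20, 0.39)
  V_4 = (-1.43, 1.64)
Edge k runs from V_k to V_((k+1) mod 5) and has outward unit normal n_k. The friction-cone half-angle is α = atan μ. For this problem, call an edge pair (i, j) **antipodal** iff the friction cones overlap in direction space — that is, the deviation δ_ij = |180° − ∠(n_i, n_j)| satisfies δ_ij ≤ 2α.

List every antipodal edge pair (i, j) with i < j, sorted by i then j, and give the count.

α = atan 0.35 = 19.29°;  2α = 38.58°
n_0 = (-0.7166, -0.6975)
n_1 = (+0.1544, -0.9880)
n_2 = (+0.8776, -0.4794)
n_3 = (+0.3256, +0.9455)
n_4 = (-0.9285, +0.3714)
  (0,1): δ = 125.35°  ·
  (0,2): δ = 72.87°  ·
  (0,3): δ = 26.77°  ✓
  (0,4): δ = 113.97°  ·
  (1,2): δ = 127.52°  ·
  (1,3): δ = 27.88°  ✓
  (1,4): δ = 59.32°  ·
  (2,3): δ = 80.36°  ·
  (2,4): δ = 6.84°  ✓
  (3,4): δ = 92.80°  ·
antipodal pairs: 3

count = 3; pairs: (0,3), (1,3), (2,4)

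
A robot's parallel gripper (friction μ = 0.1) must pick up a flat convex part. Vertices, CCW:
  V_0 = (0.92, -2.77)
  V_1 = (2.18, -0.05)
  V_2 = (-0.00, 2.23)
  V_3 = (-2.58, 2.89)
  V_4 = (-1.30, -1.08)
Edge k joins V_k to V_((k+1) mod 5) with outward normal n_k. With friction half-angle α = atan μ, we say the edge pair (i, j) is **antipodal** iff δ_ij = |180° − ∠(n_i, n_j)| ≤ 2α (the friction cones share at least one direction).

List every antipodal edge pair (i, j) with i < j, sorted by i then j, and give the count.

α = atan 0.1 = 5.71°;  2α = 11.42°
n_0 = (+0.9074, -0.4203)
n_1 = (+0.7228, +0.6911)
n_2 = (+0.2478, +0.9688)
n_3 = (-0.9518, -0.3069)
n_4 = (-0.6057, -0.7957)
  (0,1): δ = 111.43°  ·
  (0,2): δ = 79.49°  ·
  (0,3): δ = 42.73°  ·
  (0,4): δ = 77.57°  ·
  (1,2): δ = 148.06°  ·
  (1,3): δ = 25.85°  ·
  (1,4): δ = 9.00°  ✓
  (2,3): δ = 57.78°  ·
  (2,4): δ = 22.93°  ·
  (3,4): δ = 145.15°  ·
antipodal pairs: 1

count = 1; pairs: (1,4)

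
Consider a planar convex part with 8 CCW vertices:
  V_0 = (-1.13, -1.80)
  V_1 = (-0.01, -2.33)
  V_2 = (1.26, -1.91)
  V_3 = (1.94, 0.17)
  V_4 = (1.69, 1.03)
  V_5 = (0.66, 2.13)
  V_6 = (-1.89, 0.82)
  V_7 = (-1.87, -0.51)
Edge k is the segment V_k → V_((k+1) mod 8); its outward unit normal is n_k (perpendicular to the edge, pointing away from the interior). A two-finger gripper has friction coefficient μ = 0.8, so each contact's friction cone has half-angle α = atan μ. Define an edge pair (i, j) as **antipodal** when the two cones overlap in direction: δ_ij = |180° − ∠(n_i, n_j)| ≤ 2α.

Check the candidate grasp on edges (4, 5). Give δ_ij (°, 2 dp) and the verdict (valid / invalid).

δ = 105.93°, invalid

α = atan 0.8 = 38.66°;  2α = 77.32°
edge 4: e_4 = (-1.03, +1.10);  n_4 = (+0.7300, +0.6835)
edge 5: e_5 = (-2.55, -1.31);  n_5 = (-0.4570, +0.8895)
∠(n_4, n_5) = 74.07°
δ = |180° − 74.07°| = 105.93°
105.93° > 2α = 77.32°  →  invalid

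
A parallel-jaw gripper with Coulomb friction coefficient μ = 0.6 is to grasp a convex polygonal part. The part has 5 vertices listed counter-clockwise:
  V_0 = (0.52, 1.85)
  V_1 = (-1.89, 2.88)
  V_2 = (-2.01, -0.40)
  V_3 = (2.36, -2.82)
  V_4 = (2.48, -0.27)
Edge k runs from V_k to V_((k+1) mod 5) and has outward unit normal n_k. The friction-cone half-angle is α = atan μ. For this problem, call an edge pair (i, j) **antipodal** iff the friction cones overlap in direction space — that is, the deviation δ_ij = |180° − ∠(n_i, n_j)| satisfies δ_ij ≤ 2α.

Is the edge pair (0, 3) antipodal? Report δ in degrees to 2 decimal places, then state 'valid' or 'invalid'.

α = atan 0.6 = 30.96°;  2α = 61.93°
edge 0: e_0 = (-2.41, +1.03);  n_0 = (+0.3930, +0.9195)
edge 3: e_3 = (+0.12, +2.55);  n_3 = (+0.9989, -0.0470)
∠(n_0, n_3) = 69.55°
δ = |180° − 69.55°| = 110.45°
110.45° > 2α = 61.93°  →  invalid

δ = 110.45°, invalid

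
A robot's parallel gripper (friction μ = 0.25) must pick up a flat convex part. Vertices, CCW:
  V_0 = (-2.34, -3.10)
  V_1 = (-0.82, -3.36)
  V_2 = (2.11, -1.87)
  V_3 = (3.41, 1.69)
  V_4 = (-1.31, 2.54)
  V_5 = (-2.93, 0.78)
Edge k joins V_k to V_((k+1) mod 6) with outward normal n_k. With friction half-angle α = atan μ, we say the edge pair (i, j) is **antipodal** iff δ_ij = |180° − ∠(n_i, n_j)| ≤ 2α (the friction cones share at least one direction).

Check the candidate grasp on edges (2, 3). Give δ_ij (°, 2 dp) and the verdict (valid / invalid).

α = atan 0.25 = 14.04°;  2α = 28.07°
edge 2: e_2 = (+1.30, +3.56);  n_2 = (+0.9393, -0.3430)
edge 3: e_3 = (-4.72, +0.85);  n_3 = (+0.1772, +0.9842)
∠(n_2, n_3) = 99.85°
δ = |180° − 99.85°| = 80.15°
80.15° > 2α = 28.07°  →  invalid

δ = 80.15°, invalid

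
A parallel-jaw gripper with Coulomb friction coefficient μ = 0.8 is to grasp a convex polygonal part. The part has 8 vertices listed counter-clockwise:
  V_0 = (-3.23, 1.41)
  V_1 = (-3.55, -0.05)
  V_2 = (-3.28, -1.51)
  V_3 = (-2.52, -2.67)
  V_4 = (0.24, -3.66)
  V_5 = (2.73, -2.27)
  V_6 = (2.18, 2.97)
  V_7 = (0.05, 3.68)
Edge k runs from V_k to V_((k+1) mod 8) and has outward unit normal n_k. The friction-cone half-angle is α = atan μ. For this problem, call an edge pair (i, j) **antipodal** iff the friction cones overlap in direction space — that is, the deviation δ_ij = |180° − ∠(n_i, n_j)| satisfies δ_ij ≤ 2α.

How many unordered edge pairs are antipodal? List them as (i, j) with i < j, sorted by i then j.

α = atan 0.8 = 38.66°;  2α = 77.32°
n_0 = (-0.9768, +0.2141)
n_1 = (-0.9833, -0.1818)
n_2 = (-0.8365, -0.5480)
n_3 = (-0.3376, -0.9413)
n_4 = (+0.4874, -0.8732)
n_5 = (+0.9945, +0.1044)
n_6 = (+0.3162, +0.9487)
n_7 = (-0.5691, +0.8223)
  (0,1): δ = 157.16°  ·
  (0,2): δ = 134.41°  ·
  (0,3): δ = 97.37°  ·
  (0,4): δ = 48.47°  ✓
  (0,5): δ = 18.35°  ✓
  (0,6): δ = 83.93°  ·
  (0,7): δ = 137.05°  ·
  (1,2): δ = 157.25°  ·
  (1,3): δ = 120.21°  ·
  (1,4): δ = 71.31°  ✓
  (1,5): δ = 4.49°  ✓
  (1,6): δ = 61.09°  ✓
  (1,7): δ = 114.21°  ·
  (2,3): δ = 142.96°  ·
  (2,4): δ = 94.06°  ·
  (2,5): δ = 27.24°  ✓
  (2,6): δ = 38.33°  ✓
  (2,7): δ = 91.45°  ·
  (3,4): δ = 131.10°  ·
  (3,5): δ = 64.28°  ✓
  (3,6): δ = 1.30°  ✓
  (3,7): δ = 54.42°  ✓
  (4,5): δ = 113.18°  ·
  (4,6): δ = 47.61°  ✓
  (4,7): δ = 5.51°  ✓
  (5,6): δ = 114.43°  ·
  (5,7): δ = 61.31°  ✓
  (6,7): δ = 126.88°  ·
antipodal pairs: 13

count = 13; pairs: (0,4), (0,5), (1,4), (1,5), (1,6), (2,5), (2,6), (3,5), (3,6), (3,7), (4,6), (4,7), (5,7)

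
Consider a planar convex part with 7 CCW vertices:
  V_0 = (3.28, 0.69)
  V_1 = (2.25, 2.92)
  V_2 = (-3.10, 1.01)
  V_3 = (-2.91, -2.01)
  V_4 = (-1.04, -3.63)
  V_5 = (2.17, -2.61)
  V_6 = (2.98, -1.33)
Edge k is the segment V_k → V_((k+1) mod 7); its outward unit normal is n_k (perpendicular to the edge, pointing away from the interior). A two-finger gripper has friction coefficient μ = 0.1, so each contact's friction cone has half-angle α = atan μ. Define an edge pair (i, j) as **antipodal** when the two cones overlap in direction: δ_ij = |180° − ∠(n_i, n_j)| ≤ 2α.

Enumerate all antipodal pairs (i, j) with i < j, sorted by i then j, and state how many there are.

α = atan 0.1 = 5.71°;  2α = 11.42°
n_0 = (+0.9078, +0.4193)
n_1 = (-0.3362, +0.9418)
n_2 = (-0.9980, -0.0628)
n_3 = (-0.6548, -0.7558)
n_4 = (+0.3028, -0.9530)
n_5 = (+0.8450, -0.5347)
n_6 = (+0.9892, -0.1469)
  (0,1): δ = 95.14°  ·
  (0,2): δ = 21.19°  ·
  (0,3): δ = 24.31°  ·
  (0,4): δ = 82.84°  ·
  (0,5): δ = 122.88°  ·
  (0,6): δ = 146.76°  ·
  (1,2): δ = 106.05°  ·
  (1,3): δ = 60.55°  ·
  (1,4): δ = 2.02°  ✓
  (1,5): δ = 38.03°  ·
  (1,6): δ = 61.91°  ·
  (2,3): δ = 134.50°  ·
  (2,4): δ = 75.97°  ·
  (2,5): δ = 35.93°  ·
  (2,6): δ = 12.05°  ·
  (3,4): δ = 121.47°  ·
  (3,5): δ = 81.42°  ·
  (3,6): δ = 57.54°  ·
  (4,5): δ = 139.95°  ·
  (4,6): δ = 116.08°  ·
  (5,6): δ = 156.12°  ·
antipodal pairs: 1

count = 1; pairs: (1,4)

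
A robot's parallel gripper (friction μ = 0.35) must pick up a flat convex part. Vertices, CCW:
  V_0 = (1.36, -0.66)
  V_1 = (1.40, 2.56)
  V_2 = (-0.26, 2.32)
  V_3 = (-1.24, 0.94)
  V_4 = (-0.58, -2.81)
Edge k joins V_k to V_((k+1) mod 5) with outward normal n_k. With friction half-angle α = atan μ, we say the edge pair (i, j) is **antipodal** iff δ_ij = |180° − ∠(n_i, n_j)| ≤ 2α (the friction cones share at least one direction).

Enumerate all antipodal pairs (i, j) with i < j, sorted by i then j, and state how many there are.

α = atan 0.35 = 19.29°;  2α = 38.58°
n_0 = (+0.9999, -0.0124)
n_1 = (-0.1431, +0.9897)
n_2 = (-0.8153, +0.5790)
n_3 = (-0.9849, -0.1733)
n_4 = (+0.7424, -0.6699)
  (0,1): δ = 81.06°  ·
  (0,2): δ = 34.67°  ✓
  (0,3): δ = 10.69°  ✓
  (0,4): δ = 138.65°  ·
  (1,2): δ = 133.61°  ·
  (1,3): δ = 88.24°  ·
  (1,4): δ = 39.71°  ·
  (2,3): δ = 134.64°  ·
  (2,4): δ = 6.68°  ✓
  (3,4): δ = 52.04°  ·
antipodal pairs: 3

count = 3; pairs: (0,2), (0,3), (2,4)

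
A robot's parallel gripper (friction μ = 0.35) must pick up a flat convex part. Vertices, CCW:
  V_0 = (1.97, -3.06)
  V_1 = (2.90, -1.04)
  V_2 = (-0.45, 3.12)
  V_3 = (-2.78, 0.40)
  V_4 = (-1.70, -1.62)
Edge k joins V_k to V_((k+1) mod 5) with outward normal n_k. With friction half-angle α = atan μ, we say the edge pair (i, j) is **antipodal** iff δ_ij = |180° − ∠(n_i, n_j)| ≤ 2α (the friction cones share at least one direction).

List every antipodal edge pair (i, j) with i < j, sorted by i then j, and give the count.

α = atan 0.35 = 19.29°;  2α = 38.58°
n_0 = (+0.9084, -0.4182)
n_1 = (+0.7789, +0.6272)
n_2 = (-0.7595, +0.6506)
n_3 = (-0.8819, -0.4715)
n_4 = (-0.3653, -0.9309)
  (0,1): δ = 116.43°  ·
  (0,2): δ = 15.86°  ✓
  (0,3): δ = 52.85°  ·
  (0,4): δ = 93.30°  ·
  (1,2): δ = 79.43°  ·
  (1,3): δ = 10.71°  ✓
  (1,4): δ = 29.73°  ✓
  (2,3): δ = 111.28°  ·
  (2,4): δ = 70.84°  ·
  (3,4): δ = 139.55°  ·
antipodal pairs: 3

count = 3; pairs: (0,2), (1,3), (1,4)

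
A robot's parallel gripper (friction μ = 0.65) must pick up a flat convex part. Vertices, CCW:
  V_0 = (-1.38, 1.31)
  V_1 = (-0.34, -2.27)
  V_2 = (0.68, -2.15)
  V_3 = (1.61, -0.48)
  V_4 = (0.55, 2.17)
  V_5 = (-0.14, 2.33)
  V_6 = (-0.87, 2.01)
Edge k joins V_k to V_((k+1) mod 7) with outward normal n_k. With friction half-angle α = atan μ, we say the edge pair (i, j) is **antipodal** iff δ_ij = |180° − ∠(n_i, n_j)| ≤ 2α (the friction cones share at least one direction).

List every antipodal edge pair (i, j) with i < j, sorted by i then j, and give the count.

count = 9; pairs: (0,2), (0,3), (0,4), (1,4), (1,5), (1,6), (2,5), (2,6), (3,6)

α = atan 0.65 = 33.02°;  2α = 66.05°
n_0 = (-0.9603, -0.2790)
n_1 = (+0.1168, -0.9932)
n_2 = (+0.8737, -0.4865)
n_3 = (+0.9285, +0.3714)
n_4 = (+0.2259, +0.9742)
n_5 = (-0.4015, +0.9159)
n_6 = (-0.8082, +0.5889)
  (0,1): δ = 99.49°  ·
  (0,2): δ = 45.31°  ✓
  (0,3): δ = 5.60°  ✓
  (0,4): δ = 60.75°  ✓
  (0,5): δ = 97.47°  ·
  (0,6): δ = 127.73°  ·
  (1,2): δ = 125.82°  ·
  (1,3): δ = 74.91°  ·
  (1,4): δ = 19.77°  ✓
  (1,5): δ = 16.96°  ✓
  (1,6): δ = 47.21°  ✓
  (2,3): δ = 129.09°  ·
  (2,4): δ = 73.94°  ·
  (2,5): δ = 37.22°  ✓
  (2,6): δ = 6.96°  ✓
  (3,4): δ = 124.86°  ·
  (3,5): δ = 88.13°  ·
  (3,6): δ = 57.88°  ✓
  (4,5): δ = 143.27°  ·
  (4,6): δ = 113.02°  ·
  (5,6): δ = 149.75°  ·
antipodal pairs: 9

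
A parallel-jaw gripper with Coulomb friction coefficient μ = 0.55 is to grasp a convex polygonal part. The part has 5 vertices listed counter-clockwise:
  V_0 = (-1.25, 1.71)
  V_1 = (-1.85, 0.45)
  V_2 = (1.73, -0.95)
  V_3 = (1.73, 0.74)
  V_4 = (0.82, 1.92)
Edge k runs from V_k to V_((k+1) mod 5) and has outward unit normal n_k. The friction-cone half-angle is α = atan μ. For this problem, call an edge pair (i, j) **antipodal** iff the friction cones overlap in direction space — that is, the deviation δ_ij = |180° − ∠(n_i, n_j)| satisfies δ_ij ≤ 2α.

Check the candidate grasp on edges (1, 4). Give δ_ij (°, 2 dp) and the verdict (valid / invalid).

α = atan 0.55 = 28.81°;  2α = 57.62°
edge 1: e_1 = (+3.58, -1.40);  n_1 = (-0.3642, -0.9313)
edge 4: e_4 = (-2.07, -0.21);  n_4 = (-0.1009, +0.9949)
∠(n_1, n_4) = 152.85°
δ = |180° − 152.85°| = 27.15°
27.15° ≤ 2α = 57.62°  →  valid

δ = 27.15°, valid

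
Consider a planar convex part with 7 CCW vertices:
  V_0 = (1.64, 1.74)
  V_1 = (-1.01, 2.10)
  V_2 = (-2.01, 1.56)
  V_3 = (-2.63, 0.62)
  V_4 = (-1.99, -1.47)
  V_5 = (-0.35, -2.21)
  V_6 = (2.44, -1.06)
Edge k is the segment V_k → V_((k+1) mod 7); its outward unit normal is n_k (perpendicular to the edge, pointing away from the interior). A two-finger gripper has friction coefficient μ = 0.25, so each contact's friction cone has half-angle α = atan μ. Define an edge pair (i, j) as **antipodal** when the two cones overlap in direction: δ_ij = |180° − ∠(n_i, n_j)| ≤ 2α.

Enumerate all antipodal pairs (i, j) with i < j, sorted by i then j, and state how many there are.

α = atan 0.25 = 14.04°;  2α = 28.07°
n_0 = (+0.1346, +0.9909)
n_1 = (-0.4751, +0.8799)
n_2 = (-0.8348, +0.5506)
n_3 = (-0.9562, -0.2928)
n_4 = (-0.4113, -0.9115)
n_5 = (+0.3811, -0.9245)
n_6 = (+0.9615, +0.2747)
  (0,1): δ = 143.89°  ·
  (0,2): δ = 115.67°  ·
  (0,3): δ = 65.24°  ·
  (0,4): δ = 16.55°  ✓
  (0,5): δ = 30.14°  ·
  (0,6): δ = 113.68°  ·
  (1,2): δ = 151.78°  ·
  (1,3): δ = 101.34°  ·
  (1,4): δ = 52.65°  ·
  (1,5): δ = 5.97°  ✓
  (1,6): δ = 77.58°  ·
  (2,3): δ = 129.57°  ·
  (2,4): δ = 80.88°  ·
  (2,5): δ = 34.19°  ·
  (2,6): δ = 49.35°  ·
  (3,4): δ = 131.31°  ·
  (3,5): δ = 84.62°  ·
  (3,6): δ = 1.08°  ✓
  (4,5): δ = 133.31°  ·
  (4,6): δ = 49.77°  ·
  (5,6): δ = 96.46°  ·
antipodal pairs: 3

count = 3; pairs: (0,4), (1,5), (3,6)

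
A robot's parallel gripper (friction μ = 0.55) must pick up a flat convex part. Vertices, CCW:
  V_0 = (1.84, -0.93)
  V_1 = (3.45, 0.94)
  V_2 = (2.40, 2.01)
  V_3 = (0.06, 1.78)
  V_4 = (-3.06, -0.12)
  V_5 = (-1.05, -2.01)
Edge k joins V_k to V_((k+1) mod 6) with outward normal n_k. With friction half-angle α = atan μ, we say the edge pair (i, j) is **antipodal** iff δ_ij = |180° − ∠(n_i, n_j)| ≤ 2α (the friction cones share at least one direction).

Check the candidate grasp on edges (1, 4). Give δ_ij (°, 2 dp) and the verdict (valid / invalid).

δ = 2.30°, valid

α = atan 0.55 = 28.81°;  2α = 57.62°
edge 1: e_1 = (-1.05, +1.07);  n_1 = (+0.7137, +0.7004)
edge 4: e_4 = (+2.01, -1.89);  n_4 = (-0.6850, -0.7285)
∠(n_1, n_4) = 177.70°
δ = |180° − 177.70°| = 2.30°
2.30° ≤ 2α = 57.62°  →  valid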